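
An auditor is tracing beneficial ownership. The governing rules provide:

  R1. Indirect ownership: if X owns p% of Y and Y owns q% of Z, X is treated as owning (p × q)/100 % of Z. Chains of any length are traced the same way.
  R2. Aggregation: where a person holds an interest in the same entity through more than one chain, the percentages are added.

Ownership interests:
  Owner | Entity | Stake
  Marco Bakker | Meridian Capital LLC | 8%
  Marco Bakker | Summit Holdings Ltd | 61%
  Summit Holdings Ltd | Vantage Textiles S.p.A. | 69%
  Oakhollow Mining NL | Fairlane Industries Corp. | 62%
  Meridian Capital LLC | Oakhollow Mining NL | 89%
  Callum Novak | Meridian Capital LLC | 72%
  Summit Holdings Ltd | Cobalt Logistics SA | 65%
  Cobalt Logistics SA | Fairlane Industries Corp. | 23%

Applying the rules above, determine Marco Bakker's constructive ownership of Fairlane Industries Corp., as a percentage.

13.5339%

Chain via Summit Holdings Ltd → Cobalt Logistics SA (R1): 61% × 65% × 23% = 9.1195% of Fairlane Industries Corp.
Chain via Meridian Capital LLC → Oakhollow Mining NL (R1): 8% × 89% × 62% = 4.4144% of Fairlane Industries Corp.
Aggregating (R2): 9.1195% + 4.4144% = 13.5339%.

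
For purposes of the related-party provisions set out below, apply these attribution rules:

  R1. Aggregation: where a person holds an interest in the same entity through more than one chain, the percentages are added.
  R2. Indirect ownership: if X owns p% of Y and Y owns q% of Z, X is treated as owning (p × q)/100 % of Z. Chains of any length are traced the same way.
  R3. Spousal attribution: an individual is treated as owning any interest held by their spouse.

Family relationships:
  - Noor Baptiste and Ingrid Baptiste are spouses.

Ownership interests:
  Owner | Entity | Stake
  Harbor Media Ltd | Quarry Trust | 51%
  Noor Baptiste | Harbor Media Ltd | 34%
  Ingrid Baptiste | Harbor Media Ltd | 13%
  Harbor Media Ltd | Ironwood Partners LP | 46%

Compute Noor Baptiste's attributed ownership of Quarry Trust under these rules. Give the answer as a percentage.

23.97%

By spousal attribution (R3), Noor Baptiste is treated as also owning Ingrid Baptiste's interest in Harbor Media Ltd, giving 34% + 13% = 47%.
Chain via Harbor Media Ltd (R2): 47% × 51% = 23.97% of Quarry Trust.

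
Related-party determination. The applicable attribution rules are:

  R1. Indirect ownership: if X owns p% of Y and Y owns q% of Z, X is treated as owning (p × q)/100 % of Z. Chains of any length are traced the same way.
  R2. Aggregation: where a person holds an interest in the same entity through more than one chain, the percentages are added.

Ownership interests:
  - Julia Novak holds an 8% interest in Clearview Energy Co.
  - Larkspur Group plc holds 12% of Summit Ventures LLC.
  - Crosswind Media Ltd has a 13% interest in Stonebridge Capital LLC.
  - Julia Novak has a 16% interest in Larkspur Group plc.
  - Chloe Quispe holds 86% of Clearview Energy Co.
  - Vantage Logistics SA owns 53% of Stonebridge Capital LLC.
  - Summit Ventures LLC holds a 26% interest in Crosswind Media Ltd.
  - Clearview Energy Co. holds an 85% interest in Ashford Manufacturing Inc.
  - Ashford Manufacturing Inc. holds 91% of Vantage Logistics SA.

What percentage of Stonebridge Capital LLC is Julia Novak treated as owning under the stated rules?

Chain via Clearview Energy Co. → Ashford Manufacturing Inc. → Vantage Logistics SA (R1): 8% × 85% × 91% × 53% = 3.27964% of Stonebridge Capital LLC.
Chain via Larkspur Group plc → Summit Ventures LLC → Crosswind Media Ltd (R1): 16% × 12% × 26% × 13% = 0.064896% of Stonebridge Capital LLC.
Aggregating (R2): 3.27964% + 0.064896% = 3.344536%.

3.344536%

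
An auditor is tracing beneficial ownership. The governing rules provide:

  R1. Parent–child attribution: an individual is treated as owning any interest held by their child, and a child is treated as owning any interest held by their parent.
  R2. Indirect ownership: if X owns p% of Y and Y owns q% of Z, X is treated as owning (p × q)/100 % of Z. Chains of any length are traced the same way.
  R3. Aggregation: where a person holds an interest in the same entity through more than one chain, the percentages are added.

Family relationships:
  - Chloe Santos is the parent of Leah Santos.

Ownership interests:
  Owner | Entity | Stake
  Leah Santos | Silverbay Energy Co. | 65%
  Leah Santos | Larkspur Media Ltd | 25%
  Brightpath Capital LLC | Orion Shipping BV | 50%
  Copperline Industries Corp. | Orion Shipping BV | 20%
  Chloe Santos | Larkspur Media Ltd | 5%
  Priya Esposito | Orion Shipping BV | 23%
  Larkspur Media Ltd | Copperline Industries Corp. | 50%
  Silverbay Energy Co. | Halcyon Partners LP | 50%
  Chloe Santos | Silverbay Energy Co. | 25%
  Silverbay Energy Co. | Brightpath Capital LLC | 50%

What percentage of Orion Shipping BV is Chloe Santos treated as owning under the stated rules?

By parent–child attribution (R1), Chloe Santos is treated as also owning Leah Santos's interest in Silverbay Energy Co, giving 25% + 65% = 90%.
By parent–child attribution (R1), Chloe Santos is treated as also owning Leah Santos's interest in Larkspur Media Ltd, giving 5% + 25% = 30%.
Chain via Silverbay Energy Co. → Brightpath Capital LLC (R2): 90% × 50% × 50% = 22.5% of Orion Shipping BV.
Chain via Larkspur Media Ltd → Copperline Industries Corp. (R2): 30% × 50% × 20% = 3% of Orion Shipping BV.
Aggregating (R3): 22.5% + 3% = 25.5%.

25.5%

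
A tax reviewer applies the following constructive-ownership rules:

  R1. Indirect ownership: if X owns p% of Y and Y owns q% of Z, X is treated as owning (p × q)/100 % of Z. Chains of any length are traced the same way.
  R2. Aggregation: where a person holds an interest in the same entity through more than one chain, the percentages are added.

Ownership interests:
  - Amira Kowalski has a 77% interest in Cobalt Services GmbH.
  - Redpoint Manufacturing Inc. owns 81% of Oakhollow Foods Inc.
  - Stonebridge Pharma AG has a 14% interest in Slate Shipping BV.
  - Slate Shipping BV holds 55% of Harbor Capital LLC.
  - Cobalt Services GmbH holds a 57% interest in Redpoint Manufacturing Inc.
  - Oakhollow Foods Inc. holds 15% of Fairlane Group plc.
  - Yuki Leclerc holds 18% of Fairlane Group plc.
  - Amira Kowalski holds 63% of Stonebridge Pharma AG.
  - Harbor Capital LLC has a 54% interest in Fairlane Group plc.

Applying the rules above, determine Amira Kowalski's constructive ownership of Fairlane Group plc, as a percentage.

7.952175%

Chain via Stonebridge Pharma AG → Slate Shipping BV → Harbor Capital LLC (R1): 63% × 14% × 55% × 54% = 2.61954% of Fairlane Group plc.
Chain via Cobalt Services GmbH → Redpoint Manufacturing Inc. → Oakhollow Foods Inc. (R1): 77% × 57% × 81% × 15% = 5.332635% of Fairlane Group plc.
Aggregating (R2): 2.61954% + 5.332635% = 7.952175%.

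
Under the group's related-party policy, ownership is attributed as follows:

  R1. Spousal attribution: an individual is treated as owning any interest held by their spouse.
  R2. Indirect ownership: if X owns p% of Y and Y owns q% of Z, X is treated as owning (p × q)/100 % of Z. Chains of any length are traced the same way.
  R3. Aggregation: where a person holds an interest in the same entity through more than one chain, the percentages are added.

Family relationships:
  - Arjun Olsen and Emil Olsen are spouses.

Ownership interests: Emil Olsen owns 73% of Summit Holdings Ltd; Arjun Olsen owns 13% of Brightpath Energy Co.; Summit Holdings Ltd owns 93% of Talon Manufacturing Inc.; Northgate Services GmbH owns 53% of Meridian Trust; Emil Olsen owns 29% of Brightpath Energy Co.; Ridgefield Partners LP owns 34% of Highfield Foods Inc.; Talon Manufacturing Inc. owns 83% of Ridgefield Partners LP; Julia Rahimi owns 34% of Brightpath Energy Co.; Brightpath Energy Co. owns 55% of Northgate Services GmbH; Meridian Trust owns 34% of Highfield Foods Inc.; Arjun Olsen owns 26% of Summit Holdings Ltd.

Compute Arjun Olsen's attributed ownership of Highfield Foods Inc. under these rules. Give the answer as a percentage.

By spousal attribution (R1), Arjun Olsen is treated as also owning Emil Olsen's interest in Summit Holdings Ltd, giving 26% + 73% = 99%.
By spousal attribution (R1), Arjun Olsen is treated as also owning Emil Olsen's interest in Brightpath Energy Co, giving 13% + 29% = 42%.
Chain via Summit Holdings Ltd → Talon Manufacturing Inc. → Ridgefield Partners LP (R2): 99% × 93% × 83% × 34% = 25.982154% of Highfield Foods Inc.
Chain via Brightpath Energy Co. → Northgate Services GmbH → Meridian Trust (R2): 42% × 55% × 53% × 34% = 4.16262% of Highfield Foods Inc.
Aggregating (R3): 25.982154% + 4.16262% = 30.144774%.

30.144774%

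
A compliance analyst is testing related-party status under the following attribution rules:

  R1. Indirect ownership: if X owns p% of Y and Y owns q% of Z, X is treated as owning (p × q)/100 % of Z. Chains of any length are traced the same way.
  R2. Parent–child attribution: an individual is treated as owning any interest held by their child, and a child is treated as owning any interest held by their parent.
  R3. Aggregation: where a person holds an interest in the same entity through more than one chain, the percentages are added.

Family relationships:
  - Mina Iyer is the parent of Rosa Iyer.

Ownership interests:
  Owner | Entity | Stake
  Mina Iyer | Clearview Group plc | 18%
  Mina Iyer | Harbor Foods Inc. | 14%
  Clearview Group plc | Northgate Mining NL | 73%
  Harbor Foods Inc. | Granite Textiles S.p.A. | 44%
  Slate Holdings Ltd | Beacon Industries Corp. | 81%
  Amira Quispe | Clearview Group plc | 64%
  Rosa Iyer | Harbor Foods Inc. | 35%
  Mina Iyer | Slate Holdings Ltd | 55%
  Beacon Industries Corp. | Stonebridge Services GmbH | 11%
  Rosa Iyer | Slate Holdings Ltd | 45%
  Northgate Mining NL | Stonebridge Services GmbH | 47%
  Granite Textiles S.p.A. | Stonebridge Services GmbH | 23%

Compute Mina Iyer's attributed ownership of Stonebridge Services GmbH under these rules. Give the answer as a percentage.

20.0446%

By parent–child attribution (R2), Mina Iyer is treated as also owning Rosa Iyer's interest in Harbor Foods Inc, giving 14% + 35% = 49%.
By parent–child attribution (R2), Mina Iyer is treated as also owning Rosa Iyer's interest in Slate Holdings Ltd, giving 55% + 45% = 100%.
Chain via Clearview Group plc → Northgate Mining NL (R1): 18% × 73% × 47% = 6.1758% of Stonebridge Services GmbH.
Chain via Harbor Foods Inc. → Granite Textiles S.p.A. (R1): 49% × 44% × 23% = 4.9588% of Stonebridge Services GmbH.
Chain via Slate Holdings Ltd → Beacon Industries Corp. (R1): 100% × 81% × 11% = 8.91% of Stonebridge Services GmbH.
Aggregating (R3): 6.1758% + 4.9588% + 8.91% = 20.0446%.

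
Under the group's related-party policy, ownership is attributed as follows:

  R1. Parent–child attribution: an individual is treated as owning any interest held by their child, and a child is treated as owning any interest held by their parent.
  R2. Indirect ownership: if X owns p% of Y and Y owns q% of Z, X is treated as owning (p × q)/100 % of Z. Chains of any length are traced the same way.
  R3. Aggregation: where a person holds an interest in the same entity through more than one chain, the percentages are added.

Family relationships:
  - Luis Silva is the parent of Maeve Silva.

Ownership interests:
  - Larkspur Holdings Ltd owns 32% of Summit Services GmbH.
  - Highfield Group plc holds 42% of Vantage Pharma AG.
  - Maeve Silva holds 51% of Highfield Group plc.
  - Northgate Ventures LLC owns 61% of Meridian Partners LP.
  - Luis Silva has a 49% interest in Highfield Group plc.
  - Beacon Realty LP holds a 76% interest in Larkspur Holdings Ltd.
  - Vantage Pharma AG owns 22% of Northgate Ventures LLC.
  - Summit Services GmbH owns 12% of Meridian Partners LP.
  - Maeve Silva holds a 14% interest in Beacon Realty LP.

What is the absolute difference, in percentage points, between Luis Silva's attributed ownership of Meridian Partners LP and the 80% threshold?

By parent–child attribution (R1), Luis Silva is treated as also owning Maeve Silva's interest in Highfield Group plc, giving 49% + 51% = 100%.
By parent–child attribution (R1), Luis Silva is treated as owning Maeve Silva's 14% interest in Beacon Realty LP.
Chain via Highfield Group plc → Vantage Pharma AG → Northgate Ventures LLC (R2): 100% × 42% × 22% × 61% = 5.6364% of Meridian Partners LP.
Chain via Beacon Realty LP → Larkspur Holdings Ltd → Summit Services GmbH (R2): 14% × 76% × 32% × 12% = 0.408576% of Meridian Partners LP.
Aggregating (R3): 5.6364% + 0.408576% = 6.044976%.
6.044976% falls short of the 80% threshold by 73.955024 percentage points.

73.955024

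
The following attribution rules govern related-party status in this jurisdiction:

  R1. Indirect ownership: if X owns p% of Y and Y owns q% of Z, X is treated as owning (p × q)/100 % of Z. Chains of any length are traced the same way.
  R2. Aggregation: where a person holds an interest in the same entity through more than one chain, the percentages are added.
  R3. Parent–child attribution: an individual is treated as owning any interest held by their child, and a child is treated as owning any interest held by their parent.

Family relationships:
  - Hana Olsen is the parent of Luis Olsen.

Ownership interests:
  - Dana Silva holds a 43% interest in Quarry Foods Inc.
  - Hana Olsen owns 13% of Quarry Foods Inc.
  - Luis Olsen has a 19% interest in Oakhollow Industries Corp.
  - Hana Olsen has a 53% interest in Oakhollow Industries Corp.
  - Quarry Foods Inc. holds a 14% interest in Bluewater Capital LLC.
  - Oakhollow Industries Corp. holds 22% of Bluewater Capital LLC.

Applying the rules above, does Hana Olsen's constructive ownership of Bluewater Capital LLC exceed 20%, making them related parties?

By parent–child attribution (R3), Hana Olsen is treated as also owning Luis Olsen's interest in Oakhollow Industries Corp, giving 53% + 19% = 72%.
Chain via Quarry Foods Inc. (R1): 13% × 14% = 1.82% of Bluewater Capital LLC.
Chain via Oakhollow Industries Corp. (R1): 72% × 22% = 15.84% of Bluewater Capital LLC.
Aggregating (R2): 1.82% + 15.84% = 17.66%.
17.66% does not exceed the 20% threshold, so Hana is not a related party to Bluewater Capital LLC.

No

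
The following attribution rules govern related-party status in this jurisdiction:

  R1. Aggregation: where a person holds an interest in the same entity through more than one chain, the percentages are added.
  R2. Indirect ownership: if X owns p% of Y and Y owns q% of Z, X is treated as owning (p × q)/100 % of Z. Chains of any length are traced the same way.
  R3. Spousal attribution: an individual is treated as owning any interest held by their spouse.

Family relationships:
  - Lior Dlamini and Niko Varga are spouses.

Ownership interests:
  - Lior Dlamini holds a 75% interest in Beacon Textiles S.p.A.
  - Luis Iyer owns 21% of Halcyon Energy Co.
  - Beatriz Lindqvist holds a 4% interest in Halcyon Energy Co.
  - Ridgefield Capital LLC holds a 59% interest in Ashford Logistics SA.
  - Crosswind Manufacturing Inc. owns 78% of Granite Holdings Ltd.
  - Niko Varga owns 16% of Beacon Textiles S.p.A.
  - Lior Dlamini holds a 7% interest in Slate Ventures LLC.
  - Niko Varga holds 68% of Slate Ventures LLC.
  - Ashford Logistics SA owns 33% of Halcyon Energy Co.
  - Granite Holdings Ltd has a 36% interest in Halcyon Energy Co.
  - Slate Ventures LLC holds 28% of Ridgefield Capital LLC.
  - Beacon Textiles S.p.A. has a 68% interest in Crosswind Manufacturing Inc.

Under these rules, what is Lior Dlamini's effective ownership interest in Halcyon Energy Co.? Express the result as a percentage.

21.464604%

By spousal attribution (R3), Lior Dlamini is treated as also owning Niko Varga's interest in Beacon Textiles S.p.A, giving 75% + 16% = 91%.
By spousal attribution (R3), Lior Dlamini is treated as also owning Niko Varga's interest in Slate Ventures LLC, giving 7% + 68% = 75%.
Chain via Beacon Textiles S.p.A. → Crosswind Manufacturing Inc. → Granite Holdings Ltd (R2): 91% × 68% × 78% × 36% = 17.375904% of Halcyon Energy Co.
Chain via Slate Ventures LLC → Ridgefield Capital LLC → Ashford Logistics SA (R2): 75% × 28% × 59% × 33% = 4.0887% of Halcyon Energy Co.
Aggregating (R1): 17.375904% + 4.0887% = 21.464604%.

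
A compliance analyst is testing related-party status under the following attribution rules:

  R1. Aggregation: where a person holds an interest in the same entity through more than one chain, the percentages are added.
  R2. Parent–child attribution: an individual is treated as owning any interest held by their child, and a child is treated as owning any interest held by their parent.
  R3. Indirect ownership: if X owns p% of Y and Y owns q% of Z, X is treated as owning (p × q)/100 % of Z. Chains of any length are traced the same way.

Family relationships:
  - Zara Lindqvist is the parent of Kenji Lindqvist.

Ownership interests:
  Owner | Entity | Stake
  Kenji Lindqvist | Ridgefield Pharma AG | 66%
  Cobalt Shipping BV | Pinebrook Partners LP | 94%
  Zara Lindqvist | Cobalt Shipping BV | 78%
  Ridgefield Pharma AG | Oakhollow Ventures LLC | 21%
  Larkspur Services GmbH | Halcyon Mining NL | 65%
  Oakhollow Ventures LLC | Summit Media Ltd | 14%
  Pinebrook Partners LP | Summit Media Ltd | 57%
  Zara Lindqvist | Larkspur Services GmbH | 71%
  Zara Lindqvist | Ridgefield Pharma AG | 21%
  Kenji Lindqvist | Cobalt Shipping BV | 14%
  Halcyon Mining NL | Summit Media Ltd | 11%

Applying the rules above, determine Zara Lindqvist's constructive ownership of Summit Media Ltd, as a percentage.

56.9279%

By parent–child attribution (R2), Zara Lindqvist is treated as also owning Kenji Lindqvist's interest in Ridgefield Pharma AG, giving 21% + 66% = 87%.
By parent–child attribution (R2), Zara Lindqvist is treated as also owning Kenji Lindqvist's interest in Cobalt Shipping BV, giving 78% + 14% = 92%.
Chain via Larkspur Services GmbH → Halcyon Mining NL (R3): 71% × 65% × 11% = 5.0765% of Summit Media Ltd.
Chain via Ridgefield Pharma AG → Oakhollow Ventures LLC (R3): 87% × 21% × 14% = 2.5578% of Summit Media Ltd.
Chain via Cobalt Shipping BV → Pinebrook Partners LP (R3): 92% × 94% × 57% = 49.2936% of Summit Media Ltd.
Aggregating (R1): 5.0765% + 2.5578% + 49.2936% = 56.9279%.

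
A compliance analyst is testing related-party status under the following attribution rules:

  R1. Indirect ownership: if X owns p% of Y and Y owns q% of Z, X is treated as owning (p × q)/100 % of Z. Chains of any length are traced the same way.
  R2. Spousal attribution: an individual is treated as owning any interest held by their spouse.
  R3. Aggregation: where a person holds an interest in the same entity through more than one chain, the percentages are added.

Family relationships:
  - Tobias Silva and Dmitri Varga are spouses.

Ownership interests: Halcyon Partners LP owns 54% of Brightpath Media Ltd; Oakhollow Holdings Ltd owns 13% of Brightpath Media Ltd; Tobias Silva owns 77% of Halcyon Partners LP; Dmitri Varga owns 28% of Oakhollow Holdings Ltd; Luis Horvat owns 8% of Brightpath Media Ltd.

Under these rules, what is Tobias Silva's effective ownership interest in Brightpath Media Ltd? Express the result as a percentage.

By spousal attribution (R2), Tobias Silva is treated as owning Dmitri Varga's 28% interest in Oakhollow Holdings Ltd.
Chain via Halcyon Partners LP (R1): 77% × 54% = 41.58% of Brightpath Media Ltd.
Chain via Oakhollow Holdings Ltd (R1): 28% × 13% = 3.64% of Brightpath Media Ltd.
Aggregating (R3): 41.58% + 3.64% = 45.22%.

45.22%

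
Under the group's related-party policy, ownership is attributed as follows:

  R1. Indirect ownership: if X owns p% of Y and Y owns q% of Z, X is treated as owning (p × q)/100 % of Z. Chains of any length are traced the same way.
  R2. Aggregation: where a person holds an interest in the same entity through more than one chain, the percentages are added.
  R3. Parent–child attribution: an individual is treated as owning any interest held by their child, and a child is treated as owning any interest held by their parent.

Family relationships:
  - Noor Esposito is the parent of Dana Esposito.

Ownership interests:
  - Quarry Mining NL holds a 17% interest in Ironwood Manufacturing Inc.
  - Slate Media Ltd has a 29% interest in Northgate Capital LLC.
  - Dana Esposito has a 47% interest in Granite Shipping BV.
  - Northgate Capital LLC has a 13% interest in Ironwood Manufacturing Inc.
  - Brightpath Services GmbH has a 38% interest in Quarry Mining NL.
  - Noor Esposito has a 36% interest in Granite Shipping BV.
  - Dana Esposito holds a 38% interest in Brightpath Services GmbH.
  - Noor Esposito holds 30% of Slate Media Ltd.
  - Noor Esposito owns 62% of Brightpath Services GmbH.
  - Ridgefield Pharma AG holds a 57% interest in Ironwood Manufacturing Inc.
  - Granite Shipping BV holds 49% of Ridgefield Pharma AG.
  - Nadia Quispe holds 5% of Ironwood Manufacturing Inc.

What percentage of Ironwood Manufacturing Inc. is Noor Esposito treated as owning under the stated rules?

By parent–child attribution (R3), Noor Esposito is treated as also owning Dana Esposito's interest in Brightpath Services GmbH, giving 62% + 38% = 100%.
By parent–child attribution (R3), Noor Esposito is treated as also owning Dana Esposito's interest in Granite Shipping BV, giving 36% + 47% = 83%.
Chain via Brightpath Services GmbH → Quarry Mining NL (R1): 100% × 38% × 17% = 6.46% of Ironwood Manufacturing Inc.
Chain via Granite Shipping BV → Ridgefield Pharma AG (R1): 83% × 49% × 57% = 23.1819% of Ironwood Manufacturing Inc.
Chain via Slate Media Ltd → Northgate Capital LLC (R1): 30% × 29% × 13% = 1.131% of Ironwood Manufacturing Inc.
Aggregating (R2): 6.46% + 23.1819% + 1.131% = 30.7729%.

30.7729%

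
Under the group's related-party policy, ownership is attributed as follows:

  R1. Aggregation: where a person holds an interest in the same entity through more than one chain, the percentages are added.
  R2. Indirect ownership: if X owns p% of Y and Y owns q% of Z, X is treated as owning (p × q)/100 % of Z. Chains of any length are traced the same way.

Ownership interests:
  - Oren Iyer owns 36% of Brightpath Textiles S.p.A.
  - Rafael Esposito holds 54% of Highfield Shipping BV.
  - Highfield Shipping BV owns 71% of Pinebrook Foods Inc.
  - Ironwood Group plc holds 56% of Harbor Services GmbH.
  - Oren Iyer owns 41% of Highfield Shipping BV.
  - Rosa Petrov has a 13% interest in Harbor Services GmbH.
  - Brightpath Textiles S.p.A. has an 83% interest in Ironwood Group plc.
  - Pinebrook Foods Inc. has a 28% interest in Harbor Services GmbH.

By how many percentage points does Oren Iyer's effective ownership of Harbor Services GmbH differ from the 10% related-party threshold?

Chain via Highfield Shipping BV → Pinebrook Foods Inc. (R2): 41% × 71% × 28% = 8.1508% of Harbor Services GmbH.
Chain via Brightpath Textiles S.p.A. → Ironwood Group plc (R2): 36% × 83% × 56% = 16.7328% of Harbor Services GmbH.
Aggregating (R1): 8.1508% + 16.7328% = 24.8836%.
24.8836% exceeds the 10% threshold by 14.8836 percentage points.

14.8836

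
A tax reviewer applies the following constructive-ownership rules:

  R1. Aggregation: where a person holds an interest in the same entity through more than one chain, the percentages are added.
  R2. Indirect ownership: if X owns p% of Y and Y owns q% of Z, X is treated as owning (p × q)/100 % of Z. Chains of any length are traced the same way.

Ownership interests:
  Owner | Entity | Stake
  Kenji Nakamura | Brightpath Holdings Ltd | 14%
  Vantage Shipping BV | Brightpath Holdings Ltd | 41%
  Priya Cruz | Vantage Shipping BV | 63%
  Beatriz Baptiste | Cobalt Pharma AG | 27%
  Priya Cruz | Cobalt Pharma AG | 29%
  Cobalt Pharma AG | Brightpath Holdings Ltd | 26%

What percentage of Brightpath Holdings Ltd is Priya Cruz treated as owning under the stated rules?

33.37%

Chain via Vantage Shipping BV (R2): 63% × 41% = 25.83% of Brightpath Holdings Ltd.
Chain via Cobalt Pharma AG (R2): 29% × 26% = 7.54% of Brightpath Holdings Ltd.
Aggregating (R1): 25.83% + 7.54% = 33.37%.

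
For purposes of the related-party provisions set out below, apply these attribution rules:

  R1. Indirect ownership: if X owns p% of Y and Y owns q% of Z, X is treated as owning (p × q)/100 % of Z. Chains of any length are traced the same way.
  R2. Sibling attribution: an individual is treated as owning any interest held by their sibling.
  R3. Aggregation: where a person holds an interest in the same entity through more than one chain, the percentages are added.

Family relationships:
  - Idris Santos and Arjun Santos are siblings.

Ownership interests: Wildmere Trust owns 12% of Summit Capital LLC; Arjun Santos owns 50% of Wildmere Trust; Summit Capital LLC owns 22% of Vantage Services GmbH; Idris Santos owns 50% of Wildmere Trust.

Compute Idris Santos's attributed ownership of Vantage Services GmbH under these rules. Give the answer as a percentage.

2.64%

By sibling attribution (R2), Idris Santos is treated as also owning Arjun Santos's interest in Wildmere Trust, giving 50% + 50% = 100%.
Chain via Wildmere Trust → Summit Capital LLC (R1): 100% × 12% × 22% = 2.64% of Vantage Services GmbH.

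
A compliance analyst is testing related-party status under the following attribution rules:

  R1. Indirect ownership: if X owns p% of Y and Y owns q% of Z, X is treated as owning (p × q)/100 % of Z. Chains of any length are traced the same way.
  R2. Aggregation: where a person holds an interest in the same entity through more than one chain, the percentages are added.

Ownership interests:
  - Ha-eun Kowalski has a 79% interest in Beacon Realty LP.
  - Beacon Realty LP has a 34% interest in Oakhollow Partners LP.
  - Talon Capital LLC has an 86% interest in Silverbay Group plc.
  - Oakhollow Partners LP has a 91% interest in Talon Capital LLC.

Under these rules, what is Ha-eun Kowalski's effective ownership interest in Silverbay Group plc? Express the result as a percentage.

Chain via Beacon Realty LP → Oakhollow Partners LP → Talon Capital LLC (R1): 79% × 34% × 91% × 86% = 21.020636% of Silverbay Group plc.

21.020636%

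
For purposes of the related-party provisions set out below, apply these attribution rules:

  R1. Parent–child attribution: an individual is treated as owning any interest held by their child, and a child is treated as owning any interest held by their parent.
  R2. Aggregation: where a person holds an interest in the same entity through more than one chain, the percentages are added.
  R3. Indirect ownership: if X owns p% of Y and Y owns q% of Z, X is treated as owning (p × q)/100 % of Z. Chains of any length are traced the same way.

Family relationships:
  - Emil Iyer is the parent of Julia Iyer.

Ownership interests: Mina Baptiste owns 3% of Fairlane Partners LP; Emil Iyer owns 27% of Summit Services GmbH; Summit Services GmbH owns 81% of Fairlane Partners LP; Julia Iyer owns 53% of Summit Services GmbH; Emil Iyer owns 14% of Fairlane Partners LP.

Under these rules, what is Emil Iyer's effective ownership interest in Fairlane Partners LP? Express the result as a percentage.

By parent–child attribution (R1), Emil Iyer is treated as also owning Julia Iyer's interest in Summit Services GmbH, giving 27% + 53% = 80%.
Chain via Summit Services GmbH (R3): 80% × 81% = 64.8% of Fairlane Partners LP.
Direct interest in Fairlane Partners LP: 14%.
Aggregating (R2): 64.8% + 14% = 78.8%.

78.8%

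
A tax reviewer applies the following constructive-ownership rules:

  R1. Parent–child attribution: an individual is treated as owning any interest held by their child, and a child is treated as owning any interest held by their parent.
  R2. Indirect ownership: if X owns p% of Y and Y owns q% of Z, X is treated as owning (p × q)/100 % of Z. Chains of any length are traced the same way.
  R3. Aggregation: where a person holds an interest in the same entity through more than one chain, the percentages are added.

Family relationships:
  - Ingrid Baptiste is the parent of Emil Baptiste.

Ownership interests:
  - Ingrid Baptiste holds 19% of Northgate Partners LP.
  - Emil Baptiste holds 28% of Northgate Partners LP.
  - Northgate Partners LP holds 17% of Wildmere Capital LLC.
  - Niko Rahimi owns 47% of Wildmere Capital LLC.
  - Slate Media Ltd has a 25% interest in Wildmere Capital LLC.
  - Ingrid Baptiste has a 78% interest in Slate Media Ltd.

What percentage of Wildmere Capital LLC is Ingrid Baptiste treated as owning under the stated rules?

By parent–child attribution (R1), Ingrid Baptiste is treated as also owning Emil Baptiste's interest in Northgate Partners LP, giving 19% + 28% = 47%.
Chain via Northgate Partners LP (R2): 47% × 17% = 7.99% of Wildmere Capital LLC.
Chain via Slate Media Ltd (R2): 78% × 25% = 19.5% of Wildmere Capital LLC.
Aggregating (R3): 7.99% + 19.5% = 27.49%.

27.49%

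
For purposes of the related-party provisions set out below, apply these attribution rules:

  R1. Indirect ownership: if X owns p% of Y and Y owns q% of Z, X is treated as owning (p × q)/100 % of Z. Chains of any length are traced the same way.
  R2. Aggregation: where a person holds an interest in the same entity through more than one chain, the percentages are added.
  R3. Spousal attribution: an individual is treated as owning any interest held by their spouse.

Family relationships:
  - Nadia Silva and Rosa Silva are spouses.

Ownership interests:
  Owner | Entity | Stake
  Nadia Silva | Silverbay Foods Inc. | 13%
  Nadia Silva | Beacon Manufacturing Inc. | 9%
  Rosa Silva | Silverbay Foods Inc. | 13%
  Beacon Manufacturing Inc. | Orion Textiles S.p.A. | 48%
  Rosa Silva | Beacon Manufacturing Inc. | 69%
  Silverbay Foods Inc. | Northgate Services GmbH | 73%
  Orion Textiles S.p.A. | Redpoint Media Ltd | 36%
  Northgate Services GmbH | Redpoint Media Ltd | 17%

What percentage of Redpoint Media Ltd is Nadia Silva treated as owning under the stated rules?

By spousal attribution (R3), Nadia Silva is treated as also owning Rosa Silva's interest in Silverbay Foods Inc, giving 13% + 13% = 26%.
By spousal attribution (R3), Nadia Silva is treated as also owning Rosa Silva's interest in Beacon Manufacturing Inc, giving 9% + 69% = 78%.
Chain via Silverbay Foods Inc. → Northgate Services GmbH (R1): 26% × 73% × 17% = 3.2266% of Redpoint Media Ltd.
Chain via Beacon Manufacturing Inc. → Orion Textiles S.p.A. (R1): 78% × 48% × 36% = 13.4784% of Redpoint Media Ltd.
Aggregating (R2): 3.2266% + 13.4784% = 16.705%.

16.705%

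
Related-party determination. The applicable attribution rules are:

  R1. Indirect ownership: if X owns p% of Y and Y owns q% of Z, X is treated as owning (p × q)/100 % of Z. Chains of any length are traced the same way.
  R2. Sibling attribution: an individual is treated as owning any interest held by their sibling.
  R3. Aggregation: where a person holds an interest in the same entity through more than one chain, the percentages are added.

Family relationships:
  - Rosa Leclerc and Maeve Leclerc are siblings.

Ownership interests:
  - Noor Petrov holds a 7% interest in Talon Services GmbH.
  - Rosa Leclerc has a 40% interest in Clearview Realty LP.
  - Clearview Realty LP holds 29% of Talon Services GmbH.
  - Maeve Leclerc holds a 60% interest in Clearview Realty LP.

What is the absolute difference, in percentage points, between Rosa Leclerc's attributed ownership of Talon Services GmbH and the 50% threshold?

By sibling attribution (R2), Rosa Leclerc is treated as also owning Maeve Leclerc's interest in Clearview Realty LP, giving 40% + 60% = 100%.
Chain via Clearview Realty LP (R1): 100% × 29% = 29% of Talon Services GmbH.
29% falls short of the 50% threshold by 21 percentage points.

21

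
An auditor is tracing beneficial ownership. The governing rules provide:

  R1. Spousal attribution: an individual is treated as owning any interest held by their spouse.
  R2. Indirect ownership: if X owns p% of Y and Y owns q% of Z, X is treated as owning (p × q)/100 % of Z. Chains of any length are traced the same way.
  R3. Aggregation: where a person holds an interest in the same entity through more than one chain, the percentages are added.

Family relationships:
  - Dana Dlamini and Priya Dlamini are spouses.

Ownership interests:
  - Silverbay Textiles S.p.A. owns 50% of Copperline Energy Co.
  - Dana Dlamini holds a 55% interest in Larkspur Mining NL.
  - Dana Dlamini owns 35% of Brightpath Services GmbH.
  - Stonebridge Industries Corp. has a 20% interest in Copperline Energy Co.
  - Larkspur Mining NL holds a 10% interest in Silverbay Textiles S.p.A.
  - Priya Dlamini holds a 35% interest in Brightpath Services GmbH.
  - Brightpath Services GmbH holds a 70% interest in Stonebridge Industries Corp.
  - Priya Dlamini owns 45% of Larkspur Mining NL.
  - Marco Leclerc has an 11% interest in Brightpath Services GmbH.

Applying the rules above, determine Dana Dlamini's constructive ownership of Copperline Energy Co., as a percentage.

By spousal attribution (R1), Dana Dlamini is treated as also owning Priya Dlamini's interest in Brightpath Services GmbH, giving 35% + 35% = 70%.
By spousal attribution (R1), Dana Dlamini is treated as also owning Priya Dlamini's interest in Larkspur Mining NL, giving 55% + 45% = 100%.
Chain via Brightpath Services GmbH → Stonebridge Industries Corp. (R2): 70% × 70% × 20% = 9.8% of Copperline Energy Co.
Chain via Larkspur Mining NL → Silverbay Textiles S.p.A. (R2): 100% × 10% × 50% = 5% of Copperline Energy Co.
Aggregating (R3): 9.8% + 5% = 14.8%.

14.8%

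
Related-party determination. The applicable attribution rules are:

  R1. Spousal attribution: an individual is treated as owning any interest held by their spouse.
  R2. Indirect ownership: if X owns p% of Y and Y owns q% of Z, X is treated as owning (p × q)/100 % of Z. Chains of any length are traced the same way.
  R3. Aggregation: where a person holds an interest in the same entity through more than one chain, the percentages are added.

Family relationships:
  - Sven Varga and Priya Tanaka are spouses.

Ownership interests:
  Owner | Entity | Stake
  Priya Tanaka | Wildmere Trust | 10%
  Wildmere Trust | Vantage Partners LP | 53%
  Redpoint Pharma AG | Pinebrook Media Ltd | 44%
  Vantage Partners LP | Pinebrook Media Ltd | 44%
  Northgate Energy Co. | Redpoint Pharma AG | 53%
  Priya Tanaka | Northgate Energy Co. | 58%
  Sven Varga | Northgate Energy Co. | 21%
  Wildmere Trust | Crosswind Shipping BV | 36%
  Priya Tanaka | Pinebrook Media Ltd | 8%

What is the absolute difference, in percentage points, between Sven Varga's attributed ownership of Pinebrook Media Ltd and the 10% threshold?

By spousal attribution (R1), Sven Varga is treated as also owning Priya Tanaka's interest in Northgate Energy Co, giving 21% + 58% = 79%.
By spousal attribution (R1), Sven Varga is treated as owning Priya Tanaka's 10% interest in Wildmere Trust.
By spousal attribution (R1), Sven Varga is treated as owning Priya Tanaka's 8% interest in Pinebrook Media Ltd.
Chain via Northgate Energy Co. → Redpoint Pharma AG (R2): 79% × 53% × 44% = 18.4228% of Pinebrook Media Ltd.
Chain via Wildmere Trust → Vantage Partners LP (R2): 10% × 53% × 44% = 2.332% of Pinebrook Media Ltd.
Direct interest in Pinebrook Media Ltd: 8%.
Aggregating (R3): 18.4228% + 2.332% + 8% = 28.7548%.
28.7548% exceeds the 10% threshold by 18.7548 percentage points.

18.7548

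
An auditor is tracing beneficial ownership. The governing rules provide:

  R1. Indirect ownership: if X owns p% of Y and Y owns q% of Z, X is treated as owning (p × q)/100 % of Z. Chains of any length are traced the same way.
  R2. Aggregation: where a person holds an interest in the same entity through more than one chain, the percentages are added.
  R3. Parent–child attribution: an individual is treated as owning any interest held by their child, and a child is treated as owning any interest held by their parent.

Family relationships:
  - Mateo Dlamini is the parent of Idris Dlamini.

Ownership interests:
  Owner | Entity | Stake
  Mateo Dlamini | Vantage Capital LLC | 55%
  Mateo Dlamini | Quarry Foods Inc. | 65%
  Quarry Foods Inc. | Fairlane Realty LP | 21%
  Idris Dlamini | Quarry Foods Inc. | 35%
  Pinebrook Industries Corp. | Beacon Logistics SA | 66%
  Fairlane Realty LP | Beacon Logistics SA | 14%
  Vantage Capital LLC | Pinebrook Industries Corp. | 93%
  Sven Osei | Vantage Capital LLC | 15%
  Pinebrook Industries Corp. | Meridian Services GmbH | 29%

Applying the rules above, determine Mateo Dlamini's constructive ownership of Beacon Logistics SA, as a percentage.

36.699%

By parent–child attribution (R3), Mateo Dlamini is treated as also owning Idris Dlamini's interest in Quarry Foods Inc, giving 65% + 35% = 100%.
Chain via Vantage Capital LLC → Pinebrook Industries Corp. (R1): 55% × 93% × 66% = 33.759% of Beacon Logistics SA.
Chain via Quarry Foods Inc. → Fairlane Realty LP (R1): 100% × 21% × 14% = 2.94% of Beacon Logistics SA.
Aggregating (R2): 33.759% + 2.94% = 36.699%.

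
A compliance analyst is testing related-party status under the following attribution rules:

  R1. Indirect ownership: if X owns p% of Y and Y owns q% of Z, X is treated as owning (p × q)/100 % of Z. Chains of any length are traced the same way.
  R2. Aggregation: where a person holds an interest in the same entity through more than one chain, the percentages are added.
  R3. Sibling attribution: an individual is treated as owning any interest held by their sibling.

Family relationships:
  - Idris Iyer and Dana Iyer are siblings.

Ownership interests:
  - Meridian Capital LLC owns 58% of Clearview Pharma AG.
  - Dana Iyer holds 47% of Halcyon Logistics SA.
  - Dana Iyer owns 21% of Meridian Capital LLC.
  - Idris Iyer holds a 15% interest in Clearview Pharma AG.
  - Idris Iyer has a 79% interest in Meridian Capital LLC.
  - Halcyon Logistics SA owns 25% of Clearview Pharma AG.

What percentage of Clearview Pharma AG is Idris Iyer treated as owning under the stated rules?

84.75%

By sibling attribution (R3), Idris Iyer is treated as also owning Dana Iyer's interest in Meridian Capital LLC, giving 79% + 21% = 100%.
By sibling attribution (R3), Idris Iyer is treated as owning Dana Iyer's 47% interest in Halcyon Logistics SA.
Chain via Meridian Capital LLC (R1): 100% × 58% = 58% of Clearview Pharma AG.
Direct interest in Clearview Pharma AG: 15%.
Chain via Halcyon Logistics SA (R1): 47% × 25% = 11.75% of Clearview Pharma AG.
Aggregating (R2): 58% + 15% + 11.75% = 84.75%.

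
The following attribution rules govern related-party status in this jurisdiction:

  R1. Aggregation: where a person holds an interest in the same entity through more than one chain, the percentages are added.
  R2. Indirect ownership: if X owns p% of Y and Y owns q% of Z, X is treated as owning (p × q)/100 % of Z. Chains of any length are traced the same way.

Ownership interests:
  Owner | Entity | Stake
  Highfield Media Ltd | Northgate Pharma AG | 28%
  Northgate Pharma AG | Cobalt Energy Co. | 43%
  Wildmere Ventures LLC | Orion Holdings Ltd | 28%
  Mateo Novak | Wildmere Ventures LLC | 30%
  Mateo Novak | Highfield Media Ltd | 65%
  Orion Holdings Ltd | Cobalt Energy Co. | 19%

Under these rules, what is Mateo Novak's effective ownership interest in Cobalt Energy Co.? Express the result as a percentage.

Chain via Wildmere Ventures LLC → Orion Holdings Ltd (R2): 30% × 28% × 19% = 1.596% of Cobalt Energy Co.
Chain via Highfield Media Ltd → Northgate Pharma AG (R2): 65% × 28% × 43% = 7.826% of Cobalt Energy Co.
Aggregating (R1): 1.596% + 7.826% = 9.422%.

9.422%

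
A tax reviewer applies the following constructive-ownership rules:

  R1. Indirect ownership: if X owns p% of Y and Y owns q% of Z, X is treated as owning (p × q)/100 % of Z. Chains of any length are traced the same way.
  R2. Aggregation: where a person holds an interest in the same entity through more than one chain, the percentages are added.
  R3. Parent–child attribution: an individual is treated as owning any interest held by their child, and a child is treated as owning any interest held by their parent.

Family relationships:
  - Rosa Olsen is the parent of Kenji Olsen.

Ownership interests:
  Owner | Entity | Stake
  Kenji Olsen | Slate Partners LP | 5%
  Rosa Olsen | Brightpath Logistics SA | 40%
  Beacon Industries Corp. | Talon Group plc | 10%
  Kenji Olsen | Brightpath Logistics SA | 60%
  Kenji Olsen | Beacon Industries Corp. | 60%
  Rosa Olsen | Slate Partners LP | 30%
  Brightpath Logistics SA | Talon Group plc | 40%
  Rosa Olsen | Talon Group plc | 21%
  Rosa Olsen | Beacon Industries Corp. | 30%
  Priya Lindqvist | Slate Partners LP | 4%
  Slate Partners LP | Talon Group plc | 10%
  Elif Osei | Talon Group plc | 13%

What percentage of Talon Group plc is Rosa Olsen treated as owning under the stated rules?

By parent–child attribution (R3), Rosa Olsen is treated as also owning Kenji Olsen's interest in Beacon Industries Corp, giving 30% + 60% = 90%.
By parent–child attribution (R3), Rosa Olsen is treated as also owning Kenji Olsen's interest in Slate Partners LP, giving 30% + 5% = 35%.
By parent–child attribution (R3), Rosa Olsen is treated as also owning Kenji Olsen's interest in Brightpath Logistics SA, giving 40% + 60% = 100%.
Chain via Beacon Industries Corp. (R1): 90% × 10% = 9% of Talon Group plc.
Chain via Slate Partners LP (R1): 35% × 10% = 3.5% of Talon Group plc.
Chain via Brightpath Logistics SA (R1): 100% × 40% = 40% of Talon Group plc.
Direct interest in Talon Group plc: 21%.
Aggregating (R2): 9% + 3.5% + 40% + 21% = 73.5%.

73.5%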